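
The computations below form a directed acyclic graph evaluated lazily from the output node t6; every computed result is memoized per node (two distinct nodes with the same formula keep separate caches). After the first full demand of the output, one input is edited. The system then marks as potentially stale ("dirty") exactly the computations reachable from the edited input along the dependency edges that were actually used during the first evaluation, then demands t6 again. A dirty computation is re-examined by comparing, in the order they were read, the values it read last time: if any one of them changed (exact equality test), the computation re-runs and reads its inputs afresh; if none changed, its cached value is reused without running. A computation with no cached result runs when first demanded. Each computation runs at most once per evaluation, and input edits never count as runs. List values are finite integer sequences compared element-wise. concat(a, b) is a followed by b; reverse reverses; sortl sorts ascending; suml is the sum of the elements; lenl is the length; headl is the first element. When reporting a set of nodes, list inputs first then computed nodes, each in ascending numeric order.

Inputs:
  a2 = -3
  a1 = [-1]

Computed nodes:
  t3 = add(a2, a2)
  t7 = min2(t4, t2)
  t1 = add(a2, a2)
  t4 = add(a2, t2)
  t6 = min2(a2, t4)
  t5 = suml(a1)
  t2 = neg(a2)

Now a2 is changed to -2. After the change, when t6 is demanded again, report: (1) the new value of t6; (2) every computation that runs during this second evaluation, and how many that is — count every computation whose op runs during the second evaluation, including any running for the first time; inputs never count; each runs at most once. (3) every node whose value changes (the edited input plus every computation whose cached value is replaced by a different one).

Demanding t6 again yields -2.
3 computations run: t2, t4, t6.
The nodes whose values change: a2, t2, t6.

First demand of the output computes:
  t2 = neg(-3) = 3
  t4 = add(-3, 3) = 0
  t6 = min2(-3, 0) = -3

After the edit, cleaning proceeds:
  t2: a read changed (a2 -3->-2) — executes, giving 2.
  t4: a read changed (a2 -3->-2; t2 3->2) — executes, giving 0 — identical to its old value.
  t6: a read changed (a2 -3->-2) — executes, giving -2.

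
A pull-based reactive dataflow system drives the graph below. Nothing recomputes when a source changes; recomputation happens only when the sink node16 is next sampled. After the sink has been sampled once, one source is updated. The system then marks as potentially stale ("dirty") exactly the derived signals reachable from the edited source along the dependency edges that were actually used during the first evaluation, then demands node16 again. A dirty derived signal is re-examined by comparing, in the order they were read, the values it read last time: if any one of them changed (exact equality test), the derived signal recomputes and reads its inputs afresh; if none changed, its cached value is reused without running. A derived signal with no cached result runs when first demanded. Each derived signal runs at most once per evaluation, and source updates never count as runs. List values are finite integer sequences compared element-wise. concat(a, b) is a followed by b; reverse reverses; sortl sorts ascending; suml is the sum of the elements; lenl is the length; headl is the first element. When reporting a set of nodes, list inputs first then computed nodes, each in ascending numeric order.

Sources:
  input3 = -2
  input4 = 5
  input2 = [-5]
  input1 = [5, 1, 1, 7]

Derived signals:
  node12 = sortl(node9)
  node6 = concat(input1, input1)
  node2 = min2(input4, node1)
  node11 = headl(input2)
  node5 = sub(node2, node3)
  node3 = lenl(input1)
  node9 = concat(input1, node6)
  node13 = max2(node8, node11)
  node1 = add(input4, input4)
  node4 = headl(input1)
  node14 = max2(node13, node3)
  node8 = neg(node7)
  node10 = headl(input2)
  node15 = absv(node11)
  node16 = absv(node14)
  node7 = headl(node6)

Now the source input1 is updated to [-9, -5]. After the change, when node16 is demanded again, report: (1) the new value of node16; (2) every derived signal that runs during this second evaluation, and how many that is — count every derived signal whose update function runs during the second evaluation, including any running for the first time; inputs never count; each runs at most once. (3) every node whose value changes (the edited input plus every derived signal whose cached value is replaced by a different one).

First evaluation (everything demanded from the output):
  node3 = lenl([5, 1, 1, 7]) = 4
  node6 = concat([5, 1, 1, 7], [5, 1, 1, 7]) = [5, 1, 1, 7, 5, 1, 1, 7]
  node7 = headl([5, 1, 1, 7, 5, 1, 1, 7]) = 5
  node8 = neg(5) = -5
  node11 = headl([-5]) = -5
  node13 = max2(-5, -5) = -5
  node14 = max2(-5, 4) = 4
  node16 = absv(4) = 4

Propagation after the edit:
  node3: runs — input1 [5, 1, 1, 7]->[-9, -5]; result 2.
  node6: runs — input1 [5, 1, 1, 7]->[-9, -5]; input1 [5, 1, 1, 7]->[-9, -5]; result [-9, -5, -9, -5].
  node7: runs — node6 [5, 1, 1, 7, 5, 1, 1, 7]->[-9, -5, -9, -5]; result -9.
  node8: runs — node7 5->-9; result 9.
  node13: runs — node8 -5->9; result 9.
  node14: runs — node13 -5->9; node3 4->2; result 9.
  node16: runs — node14 4->9; result 9.

New value of node16: 9.
Derived signals that run: node3, node6, node7, node8, node13, node14, node16 — 7 in total.
Values that change: input1, node3, node6, node7, node8, node13, node14, node16.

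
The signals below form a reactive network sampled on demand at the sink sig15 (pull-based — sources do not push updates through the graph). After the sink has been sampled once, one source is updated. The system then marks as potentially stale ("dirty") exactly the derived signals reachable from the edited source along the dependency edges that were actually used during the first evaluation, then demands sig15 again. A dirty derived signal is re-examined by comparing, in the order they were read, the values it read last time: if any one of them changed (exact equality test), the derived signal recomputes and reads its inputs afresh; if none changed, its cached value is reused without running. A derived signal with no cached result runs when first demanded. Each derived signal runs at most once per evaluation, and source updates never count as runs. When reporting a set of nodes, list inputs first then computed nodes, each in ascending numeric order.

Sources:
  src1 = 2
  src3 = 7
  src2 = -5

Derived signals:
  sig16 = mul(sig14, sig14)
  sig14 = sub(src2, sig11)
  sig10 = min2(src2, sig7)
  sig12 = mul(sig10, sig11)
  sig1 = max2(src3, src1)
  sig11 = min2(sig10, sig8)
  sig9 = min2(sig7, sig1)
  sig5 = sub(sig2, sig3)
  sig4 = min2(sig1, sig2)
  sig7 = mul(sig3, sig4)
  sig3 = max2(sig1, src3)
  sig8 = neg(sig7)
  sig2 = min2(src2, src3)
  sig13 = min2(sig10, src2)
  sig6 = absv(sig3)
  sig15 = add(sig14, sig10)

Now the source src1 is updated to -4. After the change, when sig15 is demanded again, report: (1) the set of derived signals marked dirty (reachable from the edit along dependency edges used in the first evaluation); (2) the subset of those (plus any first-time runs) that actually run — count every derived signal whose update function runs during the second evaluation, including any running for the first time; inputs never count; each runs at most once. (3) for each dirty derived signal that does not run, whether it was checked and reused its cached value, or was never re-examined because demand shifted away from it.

Dirty set: sig1, sig3, sig4, sig7, sig8, sig10, sig11, sig14, sig15.
Run set: sig1 (1 run).
Re-examined without running (cache reused): sig3, sig4, sig7, sig8, sig10, sig11, sig14, sig15.
The important point: sig1 recomputes to an identical value, and the output ends up unchanged.

Initial pass — values computed on the first demand:
  sig1 = max2(7, 2) = 7
  sig2 = min2(-5, 7) = -5
  sig3 = max2(7, 7) = 7
  sig4 = min2(7, -5) = -5
  sig7 = mul(7, -5) = -35
  sig8 = neg(-35) = 35
  sig10 = min2(-5, -35) = -35
  sig11 = min2(-35, 35) = -35
  sig14 = sub(-5, -35) = 30
  sig15 = add(30, -35) = -5

Second demand — change propagation:
  sig1: re-runs because src1 2->-4; new result 7 (unchanged).
  sig3: re-examined; everything it read last time is the same (sig1 unchanged, src3 unchanged) — cache 7 kept, no run.
  sig4: re-examined; everything it read last time is the same (sig1 unchanged, sig2 unchanged) — cache -5 kept, no run.
  sig7: re-examined; everything it read last time is the same (sig3 unchanged, sig4 unchanged) — cache -35 kept, no run.
  sig8: re-examined; everything it read last time is the same (sig7 unchanged) — cache 35 kept, no run.
  sig10: re-examined; everything it read last time is the same (src2 unchanged, sig7 unchanged) — cache -35 kept, no run.
  sig11: re-examined; everything it read last time is the same (sig10 unchanged, sig8 unchanged) — cache -35 kept, no run.
  sig14: re-examined; everything it read last time is the same (src2 unchanged, sig11 unchanged) — cache 30 kept, no run.
  sig15: re-examined; everything it read last time is the same (sig14 unchanged, sig10 unchanged) — cache -5 kept, no run.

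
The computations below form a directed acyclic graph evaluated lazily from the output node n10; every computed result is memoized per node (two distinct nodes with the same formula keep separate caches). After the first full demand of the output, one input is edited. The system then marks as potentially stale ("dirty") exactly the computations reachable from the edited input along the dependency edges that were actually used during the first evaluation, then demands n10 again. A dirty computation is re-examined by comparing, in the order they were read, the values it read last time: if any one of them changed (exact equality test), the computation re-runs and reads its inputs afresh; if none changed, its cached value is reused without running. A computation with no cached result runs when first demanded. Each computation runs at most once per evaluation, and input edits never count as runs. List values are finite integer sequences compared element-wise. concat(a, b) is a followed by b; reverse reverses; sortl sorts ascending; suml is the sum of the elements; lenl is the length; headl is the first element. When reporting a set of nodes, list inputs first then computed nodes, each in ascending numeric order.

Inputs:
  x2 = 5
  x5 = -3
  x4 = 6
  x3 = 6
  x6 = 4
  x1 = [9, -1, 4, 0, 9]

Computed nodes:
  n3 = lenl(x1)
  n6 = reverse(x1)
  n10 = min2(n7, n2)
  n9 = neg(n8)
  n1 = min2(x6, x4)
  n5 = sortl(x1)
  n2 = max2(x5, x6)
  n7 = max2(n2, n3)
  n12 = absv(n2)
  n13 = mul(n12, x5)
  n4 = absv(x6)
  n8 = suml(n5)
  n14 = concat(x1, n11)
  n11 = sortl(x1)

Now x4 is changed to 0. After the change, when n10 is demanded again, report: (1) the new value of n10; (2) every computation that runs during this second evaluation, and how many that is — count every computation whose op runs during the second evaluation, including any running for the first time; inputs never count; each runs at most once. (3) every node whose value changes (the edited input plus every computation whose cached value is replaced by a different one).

Demanding n10 again yields 4.
0 computations run: none.
The nodes whose values change: x4.
Note the shortcut — x4 feeds only undemanded nodes, so no recomputation happens.

First demand of the output computes:
  n2 = max2(-3, 4) = 4
  n3 = lenl([9, -1, 4, 0, 9]) = 5
  n7 = max2(4, 5) = 5
  n10 = min2(5, 4) = 4

After the edit, cleaning proceeds:
  x4 only reaches undemanded nodes; the second demand re-runs nothing.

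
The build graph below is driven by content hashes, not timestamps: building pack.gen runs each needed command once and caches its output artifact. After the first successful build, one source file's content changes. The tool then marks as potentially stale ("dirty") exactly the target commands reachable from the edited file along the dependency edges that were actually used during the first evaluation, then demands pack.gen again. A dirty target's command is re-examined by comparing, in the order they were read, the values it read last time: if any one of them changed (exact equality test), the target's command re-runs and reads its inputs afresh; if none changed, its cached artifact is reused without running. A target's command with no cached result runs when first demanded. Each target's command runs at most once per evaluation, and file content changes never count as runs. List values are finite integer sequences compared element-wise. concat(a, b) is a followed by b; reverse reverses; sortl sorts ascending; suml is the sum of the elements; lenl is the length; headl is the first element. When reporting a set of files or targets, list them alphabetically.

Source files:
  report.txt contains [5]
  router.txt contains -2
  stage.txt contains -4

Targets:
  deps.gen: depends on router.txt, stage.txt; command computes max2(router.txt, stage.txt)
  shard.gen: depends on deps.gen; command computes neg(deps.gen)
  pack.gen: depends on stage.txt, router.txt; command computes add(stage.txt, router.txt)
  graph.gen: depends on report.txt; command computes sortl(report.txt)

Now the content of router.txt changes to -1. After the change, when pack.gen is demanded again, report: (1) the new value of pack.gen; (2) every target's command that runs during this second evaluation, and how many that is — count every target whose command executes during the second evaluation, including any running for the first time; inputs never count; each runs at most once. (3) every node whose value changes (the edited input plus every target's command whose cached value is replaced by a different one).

pack.gen now evaluates to -5.
Run set: pack.gen (1 run).
Changed values: pack.gen, router.txt.

Initial pass — values computed on the first demand:
  pack.gen = add(-4, -2) = -6

Second demand — change propagation:
  pack.gen: re-runs because router.txt -2->-1; new result -5.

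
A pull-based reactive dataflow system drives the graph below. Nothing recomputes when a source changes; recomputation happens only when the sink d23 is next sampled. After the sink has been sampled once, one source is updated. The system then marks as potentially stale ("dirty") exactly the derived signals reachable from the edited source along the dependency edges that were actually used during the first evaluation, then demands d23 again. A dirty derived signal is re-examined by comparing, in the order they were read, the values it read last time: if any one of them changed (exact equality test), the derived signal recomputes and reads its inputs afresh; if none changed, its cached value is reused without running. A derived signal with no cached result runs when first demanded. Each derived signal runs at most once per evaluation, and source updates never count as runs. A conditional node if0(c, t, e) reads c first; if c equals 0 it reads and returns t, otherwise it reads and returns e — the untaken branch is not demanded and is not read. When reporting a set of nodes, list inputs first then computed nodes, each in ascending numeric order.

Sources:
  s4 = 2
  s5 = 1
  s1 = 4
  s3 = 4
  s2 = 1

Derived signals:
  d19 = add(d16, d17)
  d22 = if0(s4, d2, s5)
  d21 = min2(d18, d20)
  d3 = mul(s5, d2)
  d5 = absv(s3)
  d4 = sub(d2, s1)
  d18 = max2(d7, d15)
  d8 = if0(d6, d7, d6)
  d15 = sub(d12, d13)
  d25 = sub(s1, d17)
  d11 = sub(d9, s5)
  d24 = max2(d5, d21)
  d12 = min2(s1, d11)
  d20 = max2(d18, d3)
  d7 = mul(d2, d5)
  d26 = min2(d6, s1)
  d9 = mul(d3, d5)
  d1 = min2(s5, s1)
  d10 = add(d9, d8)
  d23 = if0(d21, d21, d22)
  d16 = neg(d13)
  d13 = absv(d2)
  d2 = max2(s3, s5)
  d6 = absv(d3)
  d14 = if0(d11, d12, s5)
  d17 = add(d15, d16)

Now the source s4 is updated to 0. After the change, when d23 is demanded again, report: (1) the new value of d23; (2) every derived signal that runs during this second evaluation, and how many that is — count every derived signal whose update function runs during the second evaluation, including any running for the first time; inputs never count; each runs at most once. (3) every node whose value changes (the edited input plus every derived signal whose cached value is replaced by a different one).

First evaluation (everything demanded from the output):
  d2 = max2(4, 1) = 4
  d3 = mul(1, 4) = 4
  d5 = absv(4) = 4
  d7 = mul(4, 4) = 16
  d9 = mul(4, 4) = 16
  d11 = sub(16, 1) = 15
  d12 = min2(4, 15) = 4
  d13 = absv(4) = 4
  d15 = sub(4, 4) = 0
  d18 = max2(16, 0) = 16
  d20 = max2(16, 4) = 16
  d21 = min2(16, 16) = 16
  d22 = if0(s4=2 -> else branch s5) = 1
  d23 = if0(d21=16 -> else branch d22) = 1

Propagation after the edit:
  d22: runs — s4 2->0; result 4.
  d23: runs — d22 1->4; result 4.

New value of d23: 4.
Derived signals that run: d22, d23 — 2 in total.
Values that change: s4, d22, d23.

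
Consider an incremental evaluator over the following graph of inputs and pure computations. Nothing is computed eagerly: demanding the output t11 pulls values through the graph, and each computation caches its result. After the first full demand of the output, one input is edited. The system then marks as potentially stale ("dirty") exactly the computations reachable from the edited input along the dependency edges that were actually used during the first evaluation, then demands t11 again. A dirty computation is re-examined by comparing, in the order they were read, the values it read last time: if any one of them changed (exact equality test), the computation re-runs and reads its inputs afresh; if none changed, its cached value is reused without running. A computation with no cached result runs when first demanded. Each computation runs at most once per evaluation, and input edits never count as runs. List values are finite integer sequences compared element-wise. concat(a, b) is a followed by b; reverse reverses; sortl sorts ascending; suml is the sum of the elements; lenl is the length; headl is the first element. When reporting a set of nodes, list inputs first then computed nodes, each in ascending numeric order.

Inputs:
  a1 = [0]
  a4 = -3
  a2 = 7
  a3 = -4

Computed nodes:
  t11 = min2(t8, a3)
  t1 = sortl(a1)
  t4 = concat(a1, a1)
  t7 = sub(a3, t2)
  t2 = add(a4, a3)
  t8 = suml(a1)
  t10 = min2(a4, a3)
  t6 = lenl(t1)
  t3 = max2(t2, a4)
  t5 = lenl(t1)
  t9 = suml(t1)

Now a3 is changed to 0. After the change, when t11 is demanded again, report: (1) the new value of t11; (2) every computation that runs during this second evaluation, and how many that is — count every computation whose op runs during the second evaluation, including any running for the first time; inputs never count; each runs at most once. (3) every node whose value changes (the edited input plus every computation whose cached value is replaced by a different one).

Initial pass — values computed on the first demand:
  t8 = suml([0]) = 0
  t11 = min2(0, -4) = -4

Second demand — change propagation:
  t11: re-runs because a3 -4->0; new result 0.

t11 now evaluates to 0.
Run set: t11 (1 run).
Changed values: a3, t11.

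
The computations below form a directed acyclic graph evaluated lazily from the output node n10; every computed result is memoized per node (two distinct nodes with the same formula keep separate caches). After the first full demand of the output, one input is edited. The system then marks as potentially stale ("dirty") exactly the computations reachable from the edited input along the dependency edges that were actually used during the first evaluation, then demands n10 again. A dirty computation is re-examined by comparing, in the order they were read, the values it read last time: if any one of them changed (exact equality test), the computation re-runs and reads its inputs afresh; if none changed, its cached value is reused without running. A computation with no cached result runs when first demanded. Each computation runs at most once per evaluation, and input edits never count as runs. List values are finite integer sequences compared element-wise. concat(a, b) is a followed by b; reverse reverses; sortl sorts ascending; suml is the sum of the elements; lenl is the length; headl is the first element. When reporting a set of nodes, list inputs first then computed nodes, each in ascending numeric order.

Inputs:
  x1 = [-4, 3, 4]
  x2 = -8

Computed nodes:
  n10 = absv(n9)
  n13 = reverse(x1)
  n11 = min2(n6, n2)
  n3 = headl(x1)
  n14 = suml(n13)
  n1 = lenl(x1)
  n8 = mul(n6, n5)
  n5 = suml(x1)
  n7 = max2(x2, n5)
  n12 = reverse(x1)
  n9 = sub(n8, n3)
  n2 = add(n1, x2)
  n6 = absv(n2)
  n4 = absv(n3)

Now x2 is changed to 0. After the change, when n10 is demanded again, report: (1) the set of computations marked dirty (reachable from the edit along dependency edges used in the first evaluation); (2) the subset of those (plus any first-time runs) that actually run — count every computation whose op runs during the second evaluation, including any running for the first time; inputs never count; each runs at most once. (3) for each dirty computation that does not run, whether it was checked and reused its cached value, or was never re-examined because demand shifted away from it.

First demand of the output computes:
  n1 = lenl([-4, 3, 4]) = 3
  n2 = add(3, -8) = -5
  n3 = headl([-4, 3, 4]) = -4
  n5 = suml([-4, 3, 4]) = 3
  n6 = absv(-5) = 5
  n8 = mul(5, 3) = 15
  n9 = sub(15, -4) = 19
  n10 = absv(19) = 19

After the edit, cleaning proceeds:
  n2: a read changed (x2 -8->0) — executes, giving 3.
  n6: a read changed (n2 -5->3) — executes, giving 3.
  n8: a read changed (n6 5->3) — executes, giving 9.
  n9: a read changed (n8 15->9) — executes, giving 13.
  n10: a read changed (n9 19->13) — executes, giving 13.

The edit dirties: n2, n6, n8, n9, n10.
5 computations run: n2, n6, n8, n9, n10.
No dirty computation escaped a run.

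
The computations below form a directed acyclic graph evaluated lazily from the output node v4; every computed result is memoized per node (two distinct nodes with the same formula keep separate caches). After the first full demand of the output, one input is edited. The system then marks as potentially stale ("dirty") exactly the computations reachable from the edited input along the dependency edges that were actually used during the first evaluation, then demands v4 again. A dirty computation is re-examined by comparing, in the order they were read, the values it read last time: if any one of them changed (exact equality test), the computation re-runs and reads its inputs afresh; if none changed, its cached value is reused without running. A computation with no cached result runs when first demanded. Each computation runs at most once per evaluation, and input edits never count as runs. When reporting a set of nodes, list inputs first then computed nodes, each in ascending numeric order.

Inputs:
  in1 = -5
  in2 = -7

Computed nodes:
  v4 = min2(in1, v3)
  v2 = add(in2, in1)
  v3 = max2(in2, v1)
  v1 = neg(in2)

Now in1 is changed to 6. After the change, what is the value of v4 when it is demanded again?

First demand of the output computes:
  v1 = neg(-7) = 7
  v3 = max2(-7, 7) = 7
  v4 = min2(-5, 7) = -5

After the edit, cleaning proceeds:
  v4: a read changed (in1 -5->6) — executes, giving 6.

Demanding v4 again yields 6.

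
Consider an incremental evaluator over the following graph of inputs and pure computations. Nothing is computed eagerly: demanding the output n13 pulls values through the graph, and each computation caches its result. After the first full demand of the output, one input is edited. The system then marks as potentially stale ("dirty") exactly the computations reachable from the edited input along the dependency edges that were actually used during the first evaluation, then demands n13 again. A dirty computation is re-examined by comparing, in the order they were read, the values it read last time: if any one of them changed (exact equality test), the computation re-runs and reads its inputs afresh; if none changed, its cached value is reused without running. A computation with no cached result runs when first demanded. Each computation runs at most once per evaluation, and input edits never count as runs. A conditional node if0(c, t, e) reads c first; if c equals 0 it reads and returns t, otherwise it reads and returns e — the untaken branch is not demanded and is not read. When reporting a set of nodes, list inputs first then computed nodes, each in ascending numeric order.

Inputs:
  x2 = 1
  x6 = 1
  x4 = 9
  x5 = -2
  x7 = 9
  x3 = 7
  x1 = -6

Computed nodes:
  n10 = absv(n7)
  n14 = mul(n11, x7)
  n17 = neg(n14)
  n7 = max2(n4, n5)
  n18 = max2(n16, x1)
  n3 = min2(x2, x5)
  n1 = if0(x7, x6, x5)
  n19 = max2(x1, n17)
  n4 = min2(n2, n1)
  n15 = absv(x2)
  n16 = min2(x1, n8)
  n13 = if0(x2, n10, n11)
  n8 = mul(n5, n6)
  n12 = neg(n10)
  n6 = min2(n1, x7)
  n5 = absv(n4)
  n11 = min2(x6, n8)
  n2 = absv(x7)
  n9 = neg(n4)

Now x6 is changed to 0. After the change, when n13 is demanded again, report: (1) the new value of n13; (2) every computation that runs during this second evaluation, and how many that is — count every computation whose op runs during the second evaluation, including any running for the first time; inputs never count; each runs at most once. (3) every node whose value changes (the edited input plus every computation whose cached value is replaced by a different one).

Initial pass — values computed on the first demand:
  n1 = if0(x7=9 -> else branch x5) = -2
  n2 = absv(9) = 9
  n4 = min2(9, -2) = -2
  n5 = absv(-2) = 2
  n6 = min2(-2, 9) = -2
  n8 = mul(2, -2) = -4
  n11 = min2(1, -4) = -4
  n13 = if0(x2=1 -> else branch n11) = -4

Second demand — change propagation:
  n11: re-runs because x6 1->0; new result -4 (unchanged).
  n13: re-examined; everything it read last time is the same (x2 unchanged, n11 unchanged) — cache -4 kept, no run.

The important point: n11 recomputes to an identical value, and the output ends up unchanged.

n13 now evaluates to -4.
Run set: n11 (1 run).
Changed values: x6.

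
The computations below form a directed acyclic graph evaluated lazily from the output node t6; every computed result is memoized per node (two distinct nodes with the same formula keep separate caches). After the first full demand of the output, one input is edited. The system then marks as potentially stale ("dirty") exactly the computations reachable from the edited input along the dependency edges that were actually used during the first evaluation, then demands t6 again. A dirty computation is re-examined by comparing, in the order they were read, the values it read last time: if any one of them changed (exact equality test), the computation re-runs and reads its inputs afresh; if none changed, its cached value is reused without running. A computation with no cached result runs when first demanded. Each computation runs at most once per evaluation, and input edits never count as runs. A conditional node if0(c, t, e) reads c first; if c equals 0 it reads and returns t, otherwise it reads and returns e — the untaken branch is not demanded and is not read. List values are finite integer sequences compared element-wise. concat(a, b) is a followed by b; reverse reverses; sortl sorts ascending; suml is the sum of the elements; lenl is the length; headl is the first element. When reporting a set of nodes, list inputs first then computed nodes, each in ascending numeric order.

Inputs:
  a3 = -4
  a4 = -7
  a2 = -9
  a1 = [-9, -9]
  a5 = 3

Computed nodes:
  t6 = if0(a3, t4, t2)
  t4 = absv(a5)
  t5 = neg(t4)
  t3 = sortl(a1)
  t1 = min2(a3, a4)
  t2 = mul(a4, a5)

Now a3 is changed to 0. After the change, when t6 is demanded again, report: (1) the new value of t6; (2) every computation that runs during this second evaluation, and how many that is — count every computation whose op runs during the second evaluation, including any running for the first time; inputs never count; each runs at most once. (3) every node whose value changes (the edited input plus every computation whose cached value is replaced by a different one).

First demand of the output computes:
  t2 = mul(-7, 3) = -21
  t6 = if0(a3=-4 -> else branch t2) = -21

After the edit, cleaning proceeds:
  t4: had never run; runs now, result 3.
  t6: a read changed (a3 -4->0) — executes, giving 3.

Note the branch switch — t4 had no cache and runs now for the first time.

Demanding t6 again yields 3.
2 computations run: t4, t6.
The nodes whose values change: a3, t6.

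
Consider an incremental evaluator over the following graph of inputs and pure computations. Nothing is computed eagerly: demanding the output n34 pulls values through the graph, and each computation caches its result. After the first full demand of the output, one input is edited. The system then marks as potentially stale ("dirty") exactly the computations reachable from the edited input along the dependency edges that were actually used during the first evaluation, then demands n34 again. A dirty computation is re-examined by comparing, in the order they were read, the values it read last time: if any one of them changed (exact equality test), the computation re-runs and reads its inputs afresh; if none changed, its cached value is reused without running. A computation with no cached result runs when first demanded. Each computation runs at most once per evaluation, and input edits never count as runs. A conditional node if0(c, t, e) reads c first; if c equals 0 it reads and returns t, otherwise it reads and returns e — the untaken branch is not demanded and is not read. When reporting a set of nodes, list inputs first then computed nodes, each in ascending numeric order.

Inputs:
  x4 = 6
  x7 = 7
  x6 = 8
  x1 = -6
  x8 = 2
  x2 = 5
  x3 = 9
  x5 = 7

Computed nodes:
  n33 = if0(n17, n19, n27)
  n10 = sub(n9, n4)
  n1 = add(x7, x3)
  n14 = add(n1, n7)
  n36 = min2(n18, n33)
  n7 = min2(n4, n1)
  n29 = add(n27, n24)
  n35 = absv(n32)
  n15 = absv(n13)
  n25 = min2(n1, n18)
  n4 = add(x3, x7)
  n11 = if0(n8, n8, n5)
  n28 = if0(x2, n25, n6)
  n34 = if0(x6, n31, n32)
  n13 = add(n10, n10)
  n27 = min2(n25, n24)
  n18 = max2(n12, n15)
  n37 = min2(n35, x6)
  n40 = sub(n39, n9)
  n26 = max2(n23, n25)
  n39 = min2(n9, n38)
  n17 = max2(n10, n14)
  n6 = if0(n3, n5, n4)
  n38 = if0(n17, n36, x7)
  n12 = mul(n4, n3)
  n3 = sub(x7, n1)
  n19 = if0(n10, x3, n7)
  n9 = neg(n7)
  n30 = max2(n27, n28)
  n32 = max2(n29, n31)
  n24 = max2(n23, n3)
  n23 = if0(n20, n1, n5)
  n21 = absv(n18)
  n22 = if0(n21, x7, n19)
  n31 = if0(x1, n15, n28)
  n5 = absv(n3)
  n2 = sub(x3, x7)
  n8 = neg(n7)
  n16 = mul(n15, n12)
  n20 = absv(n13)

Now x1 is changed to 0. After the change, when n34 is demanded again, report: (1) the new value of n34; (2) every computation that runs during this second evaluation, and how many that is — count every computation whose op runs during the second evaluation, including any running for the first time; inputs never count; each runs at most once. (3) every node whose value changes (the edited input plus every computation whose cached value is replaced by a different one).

Initial pass — values computed on the first demand:
  n1 = add(7, 9) = 16
  n3 = sub(7, 16) = -9
  n4 = add(9, 7) = 16
  n5 = absv(-9) = 9
  n6 = if0(n3=-9 -> else branch n4) = 16
  n7 = min2(16, 16) = 16
  n9 = neg(16) = -16
  n10 = sub(-16, 16) = -32
  n12 = mul(16, -9) = -144
  n13 = add(-32, -32) = -64
  n15 = absv(-64) = 64
  n18 = max2(-144, 64) = 64
  n20 = absv(-64) = 64
  n23 = if0(n20=64 -> else branch n5) = 9
  n24 = max2(9, -9) = 9
  n25 = min2(16, 64) = 16
  n27 = min2(16, 9) = 9
  n28 = if0(x2=5 -> else branch n6) = 16
  n29 = add(9, 9) = 18
  n31 = if0(x1=-6 -> else branch n28) = 16
  n32 = max2(18, 16) = 18
  n34 = if0(x6=8 -> else branch n32) = 18

Second demand — change propagation:
  n31: re-runs because x1 -6->0; new result 64.
  n32: re-runs because n31 16->64; new result 64.
  n34: re-runs because n32 18->64; new result 64.

n34 now evaluates to 64.
Run set: n31, n32, n34 (3 run).
Changed values: x1, n31, n32, n34.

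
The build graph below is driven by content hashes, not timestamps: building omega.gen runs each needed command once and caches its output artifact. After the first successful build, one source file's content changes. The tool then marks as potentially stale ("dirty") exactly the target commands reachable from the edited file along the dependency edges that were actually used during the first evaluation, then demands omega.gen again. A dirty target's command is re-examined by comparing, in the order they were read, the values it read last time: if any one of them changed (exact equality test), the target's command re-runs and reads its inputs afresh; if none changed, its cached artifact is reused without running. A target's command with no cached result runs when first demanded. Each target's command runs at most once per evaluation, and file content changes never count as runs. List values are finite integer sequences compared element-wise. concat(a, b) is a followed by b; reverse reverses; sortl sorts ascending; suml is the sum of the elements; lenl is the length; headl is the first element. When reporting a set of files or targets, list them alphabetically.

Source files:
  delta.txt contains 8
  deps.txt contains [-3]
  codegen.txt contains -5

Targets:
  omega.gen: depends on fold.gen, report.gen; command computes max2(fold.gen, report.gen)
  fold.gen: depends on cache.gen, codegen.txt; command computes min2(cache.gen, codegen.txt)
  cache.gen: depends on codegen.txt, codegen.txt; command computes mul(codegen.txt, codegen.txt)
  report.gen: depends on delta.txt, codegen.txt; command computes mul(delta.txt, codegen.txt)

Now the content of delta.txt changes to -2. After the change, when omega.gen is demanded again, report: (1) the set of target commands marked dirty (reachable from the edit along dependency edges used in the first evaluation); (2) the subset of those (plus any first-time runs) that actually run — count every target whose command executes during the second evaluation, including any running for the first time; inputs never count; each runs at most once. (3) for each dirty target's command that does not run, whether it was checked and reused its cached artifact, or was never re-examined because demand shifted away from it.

Dirty set: omega.gen, report.gen.
Run set: omega.gen, report.gen (2 run).
All dirty target commands ended up running.

Initial pass — values computed on the first demand:
  cache.gen = mul(-5, -5) = 25
  fold.gen = min2(25, -5) = -5
  report.gen = mul(8, -5) = -40
  omega.gen = max2(-5, -40) = -5

Second demand — change propagation:
  report.gen: re-runs because delta.txt 8->-2; new result 10.
  omega.gen: re-runs because report.gen -40->10; new result 10.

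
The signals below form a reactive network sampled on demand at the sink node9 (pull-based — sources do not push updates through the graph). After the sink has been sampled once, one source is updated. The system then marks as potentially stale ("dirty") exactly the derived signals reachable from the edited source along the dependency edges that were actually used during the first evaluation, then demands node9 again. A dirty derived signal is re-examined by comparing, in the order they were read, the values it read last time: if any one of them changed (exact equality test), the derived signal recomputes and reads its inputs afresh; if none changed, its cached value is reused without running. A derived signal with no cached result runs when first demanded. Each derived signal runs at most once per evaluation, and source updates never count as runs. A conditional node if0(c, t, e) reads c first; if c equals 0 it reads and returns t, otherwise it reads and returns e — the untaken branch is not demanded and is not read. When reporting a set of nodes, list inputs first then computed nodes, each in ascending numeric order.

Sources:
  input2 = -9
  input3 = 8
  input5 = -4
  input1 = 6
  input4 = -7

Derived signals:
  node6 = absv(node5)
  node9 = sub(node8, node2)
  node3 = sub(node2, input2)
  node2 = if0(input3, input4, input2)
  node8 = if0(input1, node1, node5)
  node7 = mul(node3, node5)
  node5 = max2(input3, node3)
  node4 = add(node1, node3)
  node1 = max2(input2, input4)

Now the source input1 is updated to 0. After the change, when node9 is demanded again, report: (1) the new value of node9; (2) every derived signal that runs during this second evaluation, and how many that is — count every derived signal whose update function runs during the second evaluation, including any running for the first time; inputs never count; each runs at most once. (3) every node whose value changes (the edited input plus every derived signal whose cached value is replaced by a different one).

node9 now evaluates to 2.
Run set: node1, node8, node9 (3 run).
Changed values: input1, node8, node9.
The important point: the flipped condition pulls in fresh nodes; node1 runs for the first time.

Initial pass — values computed on the first demand:
  node2 = if0(input3=8 -> else branch input2) = -9
  node3 = sub(-9, -9) = 0
  node5 = max2(8, 0) = 8
  node8 = if0(input1=6 -> else branch node5) = 8
  node9 = sub(8, -9) = 17

Second demand — change propagation:
  node1: newly demanded (no cache) — executes and yields -7.
  node8: re-runs because input1 6->0; new result -7.
  node9: re-runs because node8 8->-7; new result 2.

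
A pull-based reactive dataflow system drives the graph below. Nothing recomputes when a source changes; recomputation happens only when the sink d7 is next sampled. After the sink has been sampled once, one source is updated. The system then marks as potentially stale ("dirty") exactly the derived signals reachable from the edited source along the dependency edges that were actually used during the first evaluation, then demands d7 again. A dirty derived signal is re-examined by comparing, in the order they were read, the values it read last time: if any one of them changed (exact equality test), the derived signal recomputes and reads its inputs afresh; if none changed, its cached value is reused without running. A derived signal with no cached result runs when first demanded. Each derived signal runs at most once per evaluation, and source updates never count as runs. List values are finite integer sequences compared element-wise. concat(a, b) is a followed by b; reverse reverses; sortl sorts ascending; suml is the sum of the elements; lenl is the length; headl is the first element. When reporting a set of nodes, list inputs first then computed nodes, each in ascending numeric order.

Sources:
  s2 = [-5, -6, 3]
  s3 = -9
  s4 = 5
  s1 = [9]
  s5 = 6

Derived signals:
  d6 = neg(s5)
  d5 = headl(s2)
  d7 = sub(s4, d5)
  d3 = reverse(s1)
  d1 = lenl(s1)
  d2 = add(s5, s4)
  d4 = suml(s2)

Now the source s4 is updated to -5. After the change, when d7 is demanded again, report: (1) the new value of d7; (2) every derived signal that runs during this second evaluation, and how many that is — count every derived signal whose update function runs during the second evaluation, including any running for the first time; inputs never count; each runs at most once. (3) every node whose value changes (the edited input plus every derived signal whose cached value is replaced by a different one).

First evaluation (everything demanded from the output):
  d5 = headl([-5, -6, 3]) = -5
  d7 = sub(5, -5) = 10

Propagation after the edit:
  d7: runs — s4 5->-5; result 0.

New value of d7: 0.
Derived signals that run: d7 — 1 in total.
Values that change: s4, d7.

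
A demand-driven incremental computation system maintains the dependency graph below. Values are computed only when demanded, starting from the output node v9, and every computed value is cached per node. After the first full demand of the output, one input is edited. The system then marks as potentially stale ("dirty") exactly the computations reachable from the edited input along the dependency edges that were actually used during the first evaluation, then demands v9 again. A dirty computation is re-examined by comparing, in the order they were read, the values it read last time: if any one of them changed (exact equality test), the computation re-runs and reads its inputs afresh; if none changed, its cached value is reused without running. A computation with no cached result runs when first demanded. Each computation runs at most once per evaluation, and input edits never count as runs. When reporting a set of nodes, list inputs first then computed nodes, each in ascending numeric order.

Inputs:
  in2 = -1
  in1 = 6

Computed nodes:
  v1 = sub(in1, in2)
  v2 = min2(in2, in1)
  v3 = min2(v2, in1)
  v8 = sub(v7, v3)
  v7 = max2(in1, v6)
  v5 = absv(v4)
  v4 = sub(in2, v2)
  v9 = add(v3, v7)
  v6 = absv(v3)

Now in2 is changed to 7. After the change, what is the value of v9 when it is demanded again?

First evaluation (everything demanded from the output):
  v2 = min2(-1, 6) = -1
  v3 = min2(-1, 6) = -1
  v6 = absv(-1) = 1
  v7 = max2(6, 1) = 6
  v9 = add(-1, 6) = 5

Propagation after the edit:
  v2: runs — in2 -1->7; result 6.
  v3: runs — v2 -1->6; result 6.
  v6: runs — v3 -1->6; result 6.
  v7: runs — v6 1->6; result 6 (same value as before).
  v9: runs — v3 -1->6; result 12.

New value of v9: 12.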